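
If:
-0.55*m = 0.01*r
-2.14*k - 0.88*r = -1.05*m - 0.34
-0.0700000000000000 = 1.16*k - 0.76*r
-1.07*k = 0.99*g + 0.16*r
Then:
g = -0.11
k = 0.07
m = -0.00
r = 0.20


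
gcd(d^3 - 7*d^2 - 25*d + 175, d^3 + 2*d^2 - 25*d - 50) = d^2 - 25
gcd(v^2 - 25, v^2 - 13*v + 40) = v - 5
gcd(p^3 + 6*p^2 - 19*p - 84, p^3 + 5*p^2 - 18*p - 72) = p^2 - p - 12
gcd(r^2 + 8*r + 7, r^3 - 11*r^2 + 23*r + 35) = r + 1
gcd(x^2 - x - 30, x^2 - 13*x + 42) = x - 6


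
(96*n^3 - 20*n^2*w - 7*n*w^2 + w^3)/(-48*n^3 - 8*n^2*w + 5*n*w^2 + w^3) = (-8*n + w)/(4*n + w)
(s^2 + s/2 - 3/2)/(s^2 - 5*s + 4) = (s + 3/2)/(s - 4)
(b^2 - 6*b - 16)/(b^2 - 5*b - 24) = (b + 2)/(b + 3)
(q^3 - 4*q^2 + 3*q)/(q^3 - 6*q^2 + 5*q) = (q - 3)/(q - 5)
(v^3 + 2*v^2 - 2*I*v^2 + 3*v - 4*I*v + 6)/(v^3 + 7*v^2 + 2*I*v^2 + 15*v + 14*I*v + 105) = (v^2 + v*(2 + I) + 2*I)/(v^2 + v*(7 + 5*I) + 35*I)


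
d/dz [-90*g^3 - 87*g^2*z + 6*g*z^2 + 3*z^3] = -87*g^2 + 12*g*z + 9*z^2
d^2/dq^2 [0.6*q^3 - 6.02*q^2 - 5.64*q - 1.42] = 3.6*q - 12.04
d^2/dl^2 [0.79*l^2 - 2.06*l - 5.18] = 1.58000000000000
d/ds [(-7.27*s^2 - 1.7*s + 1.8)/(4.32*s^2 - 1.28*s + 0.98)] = (16.6496*s^2 - 29.8012*s + 0.638)/(18.6624*s^4 - 11.0592*s^3 + 10.1056*s^2 - 2.5088*s + 0.9604)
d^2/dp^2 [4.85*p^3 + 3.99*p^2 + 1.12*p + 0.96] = 29.1*p + 7.98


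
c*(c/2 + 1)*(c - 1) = c^3/2 + c^2/2 - c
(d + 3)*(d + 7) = d^2 + 10*d + 21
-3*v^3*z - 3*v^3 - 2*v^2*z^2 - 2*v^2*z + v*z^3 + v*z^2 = (-3*v + z)*(v + z)*(v*z + v)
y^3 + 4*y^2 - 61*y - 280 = (y - 8)*(y + 5)*(y + 7)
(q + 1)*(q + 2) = q^2 + 3*q + 2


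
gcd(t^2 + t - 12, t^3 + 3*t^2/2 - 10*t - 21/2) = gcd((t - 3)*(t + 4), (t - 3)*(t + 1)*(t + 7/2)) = t - 3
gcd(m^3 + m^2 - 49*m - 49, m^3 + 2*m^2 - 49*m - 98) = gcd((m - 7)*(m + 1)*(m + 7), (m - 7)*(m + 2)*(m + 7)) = m^2 - 49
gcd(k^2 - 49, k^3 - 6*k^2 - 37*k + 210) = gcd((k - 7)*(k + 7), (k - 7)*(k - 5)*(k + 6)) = k - 7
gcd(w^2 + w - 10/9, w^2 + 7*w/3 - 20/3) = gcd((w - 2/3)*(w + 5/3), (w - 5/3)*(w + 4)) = 1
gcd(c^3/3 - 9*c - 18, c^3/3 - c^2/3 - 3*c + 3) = c + 3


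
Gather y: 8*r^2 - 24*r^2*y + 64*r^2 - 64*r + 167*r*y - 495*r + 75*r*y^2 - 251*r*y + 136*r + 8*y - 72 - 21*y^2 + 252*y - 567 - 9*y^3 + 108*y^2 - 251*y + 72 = 72*r^2 - 423*r - 9*y^3 + y^2*(75*r + 87) + y*(-24*r^2 - 84*r + 9) - 567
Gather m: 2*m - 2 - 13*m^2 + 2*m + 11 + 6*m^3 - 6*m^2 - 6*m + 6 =6*m^3 - 19*m^2 - 2*m + 15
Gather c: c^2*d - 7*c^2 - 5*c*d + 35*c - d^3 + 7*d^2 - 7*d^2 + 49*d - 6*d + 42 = c^2*(d - 7) + c*(35 - 5*d) - d^3 + 43*d + 42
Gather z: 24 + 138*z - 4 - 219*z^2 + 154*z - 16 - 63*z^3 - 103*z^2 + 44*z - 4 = -63*z^3 - 322*z^2 + 336*z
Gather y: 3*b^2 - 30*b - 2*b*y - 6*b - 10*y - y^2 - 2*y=3*b^2 - 36*b - y^2 + y*(-2*b - 12)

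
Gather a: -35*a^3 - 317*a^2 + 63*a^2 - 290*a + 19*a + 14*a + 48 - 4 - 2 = -35*a^3 - 254*a^2 - 257*a + 42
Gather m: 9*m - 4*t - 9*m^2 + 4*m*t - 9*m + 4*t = -9*m^2 + 4*m*t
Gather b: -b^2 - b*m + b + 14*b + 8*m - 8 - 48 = -b^2 + b*(15 - m) + 8*m - 56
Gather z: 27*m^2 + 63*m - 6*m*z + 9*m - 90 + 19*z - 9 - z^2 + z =27*m^2 + 72*m - z^2 + z*(20 - 6*m) - 99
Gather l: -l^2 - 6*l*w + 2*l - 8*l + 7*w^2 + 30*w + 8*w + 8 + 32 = -l^2 + l*(-6*w - 6) + 7*w^2 + 38*w + 40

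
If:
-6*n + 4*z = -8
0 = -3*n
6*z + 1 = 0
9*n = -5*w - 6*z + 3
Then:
No Solution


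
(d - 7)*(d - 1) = d^2 - 8*d + 7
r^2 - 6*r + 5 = (r - 5)*(r - 1)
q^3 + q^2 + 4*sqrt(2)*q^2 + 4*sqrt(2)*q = q*(q + 1)*(q + 4*sqrt(2))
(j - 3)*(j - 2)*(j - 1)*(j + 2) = j^4 - 4*j^3 - j^2 + 16*j - 12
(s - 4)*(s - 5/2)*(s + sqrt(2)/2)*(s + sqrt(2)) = s^4 - 13*s^3/2 + 3*sqrt(2)*s^3/2 - 39*sqrt(2)*s^2/4 + 11*s^2 - 13*s/2 + 15*sqrt(2)*s + 10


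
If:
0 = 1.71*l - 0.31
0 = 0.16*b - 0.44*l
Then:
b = 0.50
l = 0.18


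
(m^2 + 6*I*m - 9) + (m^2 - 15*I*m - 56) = 2*m^2 - 9*I*m - 65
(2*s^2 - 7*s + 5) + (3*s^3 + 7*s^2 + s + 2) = 3*s^3 + 9*s^2 - 6*s + 7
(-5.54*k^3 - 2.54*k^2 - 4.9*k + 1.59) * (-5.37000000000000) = 29.7498*k^3 + 13.6398*k^2 + 26.313*k - 8.5383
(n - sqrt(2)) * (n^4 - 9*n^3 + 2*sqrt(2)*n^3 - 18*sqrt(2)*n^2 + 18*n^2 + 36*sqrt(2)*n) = n^5 - 9*n^4 + sqrt(2)*n^4 - 9*sqrt(2)*n^3 + 14*n^3 + 18*sqrt(2)*n^2 + 36*n^2 - 72*n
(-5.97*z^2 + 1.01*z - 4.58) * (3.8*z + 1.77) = -22.686*z^3 - 6.7289*z^2 - 15.6163*z - 8.1066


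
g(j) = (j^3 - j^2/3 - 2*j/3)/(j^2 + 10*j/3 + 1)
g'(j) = (-2*j - 10/3)*(j^3 - j^2/3 - 2*j/3)/(j^2 + 10*j/3 + 1)^2 + (3*j^2 - 2*j/3 - 2/3)/(j^2 + 10*j/3 + 1) = (9*j^4 + 60*j^3 + 23*j^2 - 6*j - 6)/(9*j^4 + 60*j^3 + 118*j^2 + 60*j + 9)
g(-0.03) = 0.02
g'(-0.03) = -0.79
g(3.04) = 1.13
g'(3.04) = 0.71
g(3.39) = 1.38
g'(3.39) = 0.74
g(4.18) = 1.99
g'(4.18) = 0.79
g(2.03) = 0.47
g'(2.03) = 0.58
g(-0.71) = 0.06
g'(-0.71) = -1.39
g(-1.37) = 1.35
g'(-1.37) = -3.00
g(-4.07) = -17.56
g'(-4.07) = -8.18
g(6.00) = 3.51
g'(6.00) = 0.87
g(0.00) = 0.00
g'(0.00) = -0.67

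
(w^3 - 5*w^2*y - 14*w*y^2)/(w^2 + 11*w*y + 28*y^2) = w*(w^2 - 5*w*y - 14*y^2)/(w^2 + 11*w*y + 28*y^2)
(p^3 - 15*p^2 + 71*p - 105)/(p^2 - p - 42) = (p^2 - 8*p + 15)/(p + 6)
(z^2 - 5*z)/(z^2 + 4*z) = (z - 5)/(z + 4)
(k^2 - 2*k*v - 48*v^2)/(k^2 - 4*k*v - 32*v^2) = (k + 6*v)/(k + 4*v)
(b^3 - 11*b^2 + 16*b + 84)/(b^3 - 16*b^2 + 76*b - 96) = (b^2 - 5*b - 14)/(b^2 - 10*b + 16)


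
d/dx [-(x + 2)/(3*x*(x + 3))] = (x^2 + 4*x + 6)/(3*x^2*(x^2 + 6*x + 9))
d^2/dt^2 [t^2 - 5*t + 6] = 2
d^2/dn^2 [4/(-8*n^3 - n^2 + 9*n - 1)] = 8*((24*n + 1)*(8*n^3 + n^2 - 9*n + 1) - (24*n^2 + 2*n - 9)^2)/(8*n^3 + n^2 - 9*n + 1)^3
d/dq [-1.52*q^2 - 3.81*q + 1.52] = -3.04*q - 3.81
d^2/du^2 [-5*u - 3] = 0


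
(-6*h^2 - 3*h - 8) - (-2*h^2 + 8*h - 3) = -4*h^2 - 11*h - 5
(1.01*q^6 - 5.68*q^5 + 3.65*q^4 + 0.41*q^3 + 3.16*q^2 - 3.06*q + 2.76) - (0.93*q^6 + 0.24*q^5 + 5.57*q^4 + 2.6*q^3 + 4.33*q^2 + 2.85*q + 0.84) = 0.08*q^6 - 5.92*q^5 - 1.92*q^4 - 2.19*q^3 - 1.17*q^2 - 5.91*q + 1.92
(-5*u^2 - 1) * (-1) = 5*u^2 + 1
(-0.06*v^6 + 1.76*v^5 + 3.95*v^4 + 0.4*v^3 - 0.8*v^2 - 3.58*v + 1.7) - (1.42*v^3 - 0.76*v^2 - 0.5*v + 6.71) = -0.06*v^6 + 1.76*v^5 + 3.95*v^4 - 1.02*v^3 - 0.04*v^2 - 3.08*v - 5.01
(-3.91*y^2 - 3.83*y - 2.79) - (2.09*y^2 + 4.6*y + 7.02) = -6.0*y^2 - 8.43*y - 9.81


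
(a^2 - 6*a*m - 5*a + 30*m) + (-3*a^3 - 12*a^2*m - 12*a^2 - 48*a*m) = -3*a^3 - 12*a^2*m - 11*a^2 - 54*a*m - 5*a + 30*m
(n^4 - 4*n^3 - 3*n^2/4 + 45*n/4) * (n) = n^5 - 4*n^4 - 3*n^3/4 + 45*n^2/4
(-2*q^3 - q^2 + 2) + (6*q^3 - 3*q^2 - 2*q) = 4*q^3 - 4*q^2 - 2*q + 2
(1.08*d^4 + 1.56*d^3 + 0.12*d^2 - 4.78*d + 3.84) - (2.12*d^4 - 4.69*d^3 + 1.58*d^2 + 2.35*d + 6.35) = -1.04*d^4 + 6.25*d^3 - 1.46*d^2 - 7.13*d - 2.51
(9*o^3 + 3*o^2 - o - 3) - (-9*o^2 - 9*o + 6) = 9*o^3 + 12*o^2 + 8*o - 9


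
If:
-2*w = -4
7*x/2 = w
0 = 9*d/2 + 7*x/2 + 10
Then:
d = -8/3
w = 2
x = 4/7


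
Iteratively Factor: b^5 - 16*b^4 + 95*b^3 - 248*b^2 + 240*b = (b)*(b^4 - 16*b^3 + 95*b^2 - 248*b + 240) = b*(b - 5)*(b^3 - 11*b^2 + 40*b - 48) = b*(b - 5)*(b - 4)*(b^2 - 7*b + 12) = b*(b - 5)*(b - 4)^2*(b - 3)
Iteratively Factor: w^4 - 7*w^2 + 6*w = (w + 3)*(w^3 - 3*w^2 + 2*w) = w*(w + 3)*(w^2 - 3*w + 2) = w*(w - 1)*(w + 3)*(w - 2)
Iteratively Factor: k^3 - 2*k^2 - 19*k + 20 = (k - 1)*(k^2 - k - 20) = (k - 1)*(k + 4)*(k - 5)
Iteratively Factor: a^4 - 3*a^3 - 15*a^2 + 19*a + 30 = (a - 2)*(a^3 - a^2 - 17*a - 15) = (a - 5)*(a - 2)*(a^2 + 4*a + 3) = (a - 5)*(a - 2)*(a + 3)*(a + 1)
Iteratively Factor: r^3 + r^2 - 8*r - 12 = (r + 2)*(r^2 - r - 6) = (r + 2)^2*(r - 3)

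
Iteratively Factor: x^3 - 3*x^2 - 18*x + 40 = (x - 5)*(x^2 + 2*x - 8) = (x - 5)*(x + 4)*(x - 2)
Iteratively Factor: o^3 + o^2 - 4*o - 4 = (o + 2)*(o^2 - o - 2) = (o + 1)*(o + 2)*(o - 2)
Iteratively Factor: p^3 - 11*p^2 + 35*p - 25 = (p - 1)*(p^2 - 10*p + 25) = (p - 5)*(p - 1)*(p - 5)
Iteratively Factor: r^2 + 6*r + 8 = (r + 4)*(r + 2)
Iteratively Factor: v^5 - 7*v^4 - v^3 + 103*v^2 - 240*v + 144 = (v - 1)*(v^4 - 6*v^3 - 7*v^2 + 96*v - 144) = (v - 3)*(v - 1)*(v^3 - 3*v^2 - 16*v + 48) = (v - 4)*(v - 3)*(v - 1)*(v^2 + v - 12) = (v - 4)*(v - 3)*(v - 1)*(v + 4)*(v - 3)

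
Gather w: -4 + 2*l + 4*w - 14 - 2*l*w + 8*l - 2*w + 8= 10*l + w*(2 - 2*l) - 10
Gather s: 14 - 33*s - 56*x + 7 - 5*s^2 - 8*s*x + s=-5*s^2 + s*(-8*x - 32) - 56*x + 21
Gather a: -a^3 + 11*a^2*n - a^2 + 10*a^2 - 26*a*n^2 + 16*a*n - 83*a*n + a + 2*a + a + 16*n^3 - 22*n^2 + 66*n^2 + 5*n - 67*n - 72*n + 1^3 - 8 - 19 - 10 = -a^3 + a^2*(11*n + 9) + a*(-26*n^2 - 67*n + 4) + 16*n^3 + 44*n^2 - 134*n - 36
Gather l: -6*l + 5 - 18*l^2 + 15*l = -18*l^2 + 9*l + 5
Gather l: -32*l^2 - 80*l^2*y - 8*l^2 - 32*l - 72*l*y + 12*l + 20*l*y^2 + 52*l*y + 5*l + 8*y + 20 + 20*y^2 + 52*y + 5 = l^2*(-80*y - 40) + l*(20*y^2 - 20*y - 15) + 20*y^2 + 60*y + 25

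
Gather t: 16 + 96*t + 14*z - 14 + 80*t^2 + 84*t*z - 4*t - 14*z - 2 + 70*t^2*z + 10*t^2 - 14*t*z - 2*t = t^2*(70*z + 90) + t*(70*z + 90)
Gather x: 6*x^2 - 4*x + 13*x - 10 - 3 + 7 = 6*x^2 + 9*x - 6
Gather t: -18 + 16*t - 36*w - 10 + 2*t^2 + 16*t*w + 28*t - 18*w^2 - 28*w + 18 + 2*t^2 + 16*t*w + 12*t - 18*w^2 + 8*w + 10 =4*t^2 + t*(32*w + 56) - 36*w^2 - 56*w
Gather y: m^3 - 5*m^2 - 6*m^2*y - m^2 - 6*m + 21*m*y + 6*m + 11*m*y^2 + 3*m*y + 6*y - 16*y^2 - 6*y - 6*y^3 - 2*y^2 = m^3 - 6*m^2 - 6*y^3 + y^2*(11*m - 18) + y*(-6*m^2 + 24*m)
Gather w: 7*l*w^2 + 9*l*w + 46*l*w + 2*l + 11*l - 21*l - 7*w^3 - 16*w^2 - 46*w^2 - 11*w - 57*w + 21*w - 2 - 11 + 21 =-8*l - 7*w^3 + w^2*(7*l - 62) + w*(55*l - 47) + 8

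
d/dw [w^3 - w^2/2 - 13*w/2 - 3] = 3*w^2 - w - 13/2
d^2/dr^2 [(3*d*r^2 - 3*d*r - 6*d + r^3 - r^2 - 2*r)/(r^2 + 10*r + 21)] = 6*(-11*d*r^3 - 69*d*r^2 + 3*d*r + 493*d + 29*r^3 + 231*r^2 + 483*r - 7)/(r^6 + 30*r^5 + 363*r^4 + 2260*r^3 + 7623*r^2 + 13230*r + 9261)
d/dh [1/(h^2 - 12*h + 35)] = 2*(6 - h)/(h^2 - 12*h + 35)^2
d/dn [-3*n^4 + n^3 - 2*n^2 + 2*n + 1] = -12*n^3 + 3*n^2 - 4*n + 2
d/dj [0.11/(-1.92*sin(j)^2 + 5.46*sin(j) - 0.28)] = (0.4224*sin(j) - 0.6006)*cos(j)/(1.92*sin(j)^2 - 5.46*sin(j) + 0.28)^2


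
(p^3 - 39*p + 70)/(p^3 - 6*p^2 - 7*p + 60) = (p^2 + 5*p - 14)/(p^2 - p - 12)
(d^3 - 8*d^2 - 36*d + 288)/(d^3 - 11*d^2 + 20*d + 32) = (d^2 - 36)/(d^2 - 3*d - 4)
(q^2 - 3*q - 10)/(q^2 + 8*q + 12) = (q - 5)/(q + 6)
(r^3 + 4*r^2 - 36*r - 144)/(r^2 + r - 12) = (r^2 - 36)/(r - 3)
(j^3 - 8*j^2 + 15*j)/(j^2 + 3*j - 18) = j*(j - 5)/(j + 6)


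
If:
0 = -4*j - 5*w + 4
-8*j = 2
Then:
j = -1/4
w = 1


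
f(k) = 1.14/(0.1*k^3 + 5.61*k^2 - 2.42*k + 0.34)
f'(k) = 1.14*(-0.3*k^2 - 11.22*k + 2.42)/(0.1*k^3 + 5.61*k^2 - 2.42*k + 0.34)^2 = (-0.342*k^2 - 12.7908*k + 2.7588)/(0.1*k^3 + 5.61*k^2 - 2.42*k + 0.34)^2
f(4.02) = 0.01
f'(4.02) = -0.01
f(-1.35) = 0.08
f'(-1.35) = 0.11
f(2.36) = 0.04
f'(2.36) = -0.04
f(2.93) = 0.03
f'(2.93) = -0.02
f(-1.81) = 0.05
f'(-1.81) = 0.05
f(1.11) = 0.24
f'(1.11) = -0.54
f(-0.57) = 0.32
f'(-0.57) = 0.80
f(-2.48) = 0.03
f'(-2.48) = 0.02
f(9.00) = 0.00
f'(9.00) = -0.00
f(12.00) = 0.00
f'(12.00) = -0.00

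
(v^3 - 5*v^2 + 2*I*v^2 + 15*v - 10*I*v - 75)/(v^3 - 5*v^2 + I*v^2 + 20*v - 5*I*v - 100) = (v - 3*I)/(v - 4*I)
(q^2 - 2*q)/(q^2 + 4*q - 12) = q/(q + 6)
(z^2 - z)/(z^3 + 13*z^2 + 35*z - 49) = z/(z^2 + 14*z + 49)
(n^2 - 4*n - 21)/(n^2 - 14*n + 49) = (n + 3)/(n - 7)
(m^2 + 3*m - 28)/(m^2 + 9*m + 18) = (m^2 + 3*m - 28)/(m^2 + 9*m + 18)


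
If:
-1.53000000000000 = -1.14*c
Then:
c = 1.34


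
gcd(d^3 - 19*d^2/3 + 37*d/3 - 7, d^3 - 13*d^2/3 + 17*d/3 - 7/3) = d^2 - 10*d/3 + 7/3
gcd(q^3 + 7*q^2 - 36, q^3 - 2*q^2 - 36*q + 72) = q^2 + 4*q - 12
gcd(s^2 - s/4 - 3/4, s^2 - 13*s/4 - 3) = s + 3/4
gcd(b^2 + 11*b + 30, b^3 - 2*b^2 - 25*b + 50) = b + 5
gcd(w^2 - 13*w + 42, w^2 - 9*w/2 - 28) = 1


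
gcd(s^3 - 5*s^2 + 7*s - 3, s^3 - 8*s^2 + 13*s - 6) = s^2 - 2*s + 1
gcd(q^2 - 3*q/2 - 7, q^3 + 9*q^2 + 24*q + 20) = q + 2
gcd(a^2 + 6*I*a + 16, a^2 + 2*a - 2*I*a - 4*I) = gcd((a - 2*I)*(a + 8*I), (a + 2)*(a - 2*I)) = a - 2*I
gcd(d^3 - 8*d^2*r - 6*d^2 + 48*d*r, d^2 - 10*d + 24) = d - 6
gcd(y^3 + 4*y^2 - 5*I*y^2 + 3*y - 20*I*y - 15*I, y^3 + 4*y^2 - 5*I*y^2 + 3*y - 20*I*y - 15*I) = y^3 + y^2*(4 - 5*I) + y*(3 - 20*I) - 15*I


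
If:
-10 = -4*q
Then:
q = 5/2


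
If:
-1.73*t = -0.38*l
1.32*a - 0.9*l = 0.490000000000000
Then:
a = 3.10406698564593*t + 0.371212121212121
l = 4.55263157894737*t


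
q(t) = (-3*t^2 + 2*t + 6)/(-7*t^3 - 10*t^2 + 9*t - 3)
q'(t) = (2 - 6*t)/(-7*t^3 - 10*t^2 + 9*t - 3) + (-3*t^2 + 2*t + 6)*(21*t^2 + 20*t - 9)/(-7*t^3 - 10*t^2 + 9*t - 3)^2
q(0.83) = -0.87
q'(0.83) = 3.46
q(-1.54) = 0.28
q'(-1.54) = -0.94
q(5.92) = 0.05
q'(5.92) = -0.00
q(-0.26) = -0.90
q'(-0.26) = -2.55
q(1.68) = -0.02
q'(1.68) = 0.19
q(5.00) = 0.05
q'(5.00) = -0.01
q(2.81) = 0.06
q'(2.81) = 0.01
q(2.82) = 0.06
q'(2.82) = 0.01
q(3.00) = 0.06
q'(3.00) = 0.01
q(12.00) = 0.03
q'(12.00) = 0.00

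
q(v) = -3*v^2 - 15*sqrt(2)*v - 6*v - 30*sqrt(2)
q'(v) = -6*v - 15*sqrt(2) - 6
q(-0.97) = -18.85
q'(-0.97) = -21.39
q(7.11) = -387.57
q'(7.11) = -69.87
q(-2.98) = 12.03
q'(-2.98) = -9.33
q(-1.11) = -15.92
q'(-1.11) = -20.55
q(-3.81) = 17.71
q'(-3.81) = -4.35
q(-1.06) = -16.95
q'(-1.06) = -20.85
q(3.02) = -151.97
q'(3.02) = -45.33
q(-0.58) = -27.65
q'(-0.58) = -23.73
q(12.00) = -800.98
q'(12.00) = -99.21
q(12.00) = -800.98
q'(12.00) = -99.21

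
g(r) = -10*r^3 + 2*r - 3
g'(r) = 2 - 30*r^2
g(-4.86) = 1135.19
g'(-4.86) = -706.59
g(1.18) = -17.07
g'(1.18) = -39.77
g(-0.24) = -3.34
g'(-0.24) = 0.27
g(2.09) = -90.11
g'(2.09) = -129.04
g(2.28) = -116.96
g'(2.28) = -153.95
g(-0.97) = 4.19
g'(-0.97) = -26.23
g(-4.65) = 993.15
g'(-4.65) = -646.68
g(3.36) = -375.61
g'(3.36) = -336.69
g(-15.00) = 33717.00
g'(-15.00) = -6748.00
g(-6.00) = 2145.00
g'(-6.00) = -1078.00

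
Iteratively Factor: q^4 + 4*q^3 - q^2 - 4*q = (q)*(q^3 + 4*q^2 - q - 4) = q*(q + 4)*(q^2 - 1) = q*(q - 1)*(q + 4)*(q + 1)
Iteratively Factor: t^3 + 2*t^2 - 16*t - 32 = (t + 4)*(t^2 - 2*t - 8) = (t + 2)*(t + 4)*(t - 4)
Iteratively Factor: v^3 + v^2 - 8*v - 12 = (v - 3)*(v^2 + 4*v + 4) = (v - 3)*(v + 2)*(v + 2)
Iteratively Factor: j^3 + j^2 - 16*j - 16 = (j - 4)*(j^2 + 5*j + 4) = (j - 4)*(j + 1)*(j + 4)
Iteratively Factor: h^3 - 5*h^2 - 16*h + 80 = (h - 4)*(h^2 - h - 20) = (h - 5)*(h - 4)*(h + 4)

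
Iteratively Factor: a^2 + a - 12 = (a - 3)*(a + 4)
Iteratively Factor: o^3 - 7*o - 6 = (o + 2)*(o^2 - 2*o - 3) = (o - 3)*(o + 2)*(o + 1)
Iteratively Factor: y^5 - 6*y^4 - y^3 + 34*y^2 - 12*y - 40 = (y - 2)*(y^4 - 4*y^3 - 9*y^2 + 16*y + 20) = (y - 2)*(y + 2)*(y^3 - 6*y^2 + 3*y + 10) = (y - 2)*(y + 1)*(y + 2)*(y^2 - 7*y + 10) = (y - 5)*(y - 2)*(y + 1)*(y + 2)*(y - 2)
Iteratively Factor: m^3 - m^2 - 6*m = (m + 2)*(m^2 - 3*m) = m*(m + 2)*(m - 3)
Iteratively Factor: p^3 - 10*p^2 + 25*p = (p - 5)*(p^2 - 5*p) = p*(p - 5)*(p - 5)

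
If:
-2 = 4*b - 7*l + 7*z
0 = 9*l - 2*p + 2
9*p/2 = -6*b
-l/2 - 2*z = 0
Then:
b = -213/356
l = -4/89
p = 71/89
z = 1/89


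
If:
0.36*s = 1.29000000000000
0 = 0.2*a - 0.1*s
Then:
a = 1.79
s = 3.58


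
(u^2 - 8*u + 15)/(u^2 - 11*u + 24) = (u - 5)/(u - 8)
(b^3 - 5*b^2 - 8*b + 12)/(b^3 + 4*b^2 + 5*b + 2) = (b^2 - 7*b + 6)/(b^2 + 2*b + 1)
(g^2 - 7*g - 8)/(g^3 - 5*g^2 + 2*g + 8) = (g - 8)/(g^2 - 6*g + 8)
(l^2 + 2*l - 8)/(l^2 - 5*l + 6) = (l + 4)/(l - 3)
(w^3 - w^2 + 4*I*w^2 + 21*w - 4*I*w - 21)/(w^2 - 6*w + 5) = (w^2 + 4*I*w + 21)/(w - 5)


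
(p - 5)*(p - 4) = p^2 - 9*p + 20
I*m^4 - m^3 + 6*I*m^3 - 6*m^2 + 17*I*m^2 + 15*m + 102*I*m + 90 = (m + 6)*(m - 3*I)*(m + 5*I)*(I*m + 1)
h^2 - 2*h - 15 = (h - 5)*(h + 3)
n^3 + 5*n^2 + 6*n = n*(n + 2)*(n + 3)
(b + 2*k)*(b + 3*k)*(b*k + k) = b^3*k + 5*b^2*k^2 + b^2*k + 6*b*k^3 + 5*b*k^2 + 6*k^3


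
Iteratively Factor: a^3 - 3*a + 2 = (a - 1)*(a^2 + a - 2) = (a - 1)*(a + 2)*(a - 1)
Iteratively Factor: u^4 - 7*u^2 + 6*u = (u + 3)*(u^3 - 3*u^2 + 2*u) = (u - 1)*(u + 3)*(u^2 - 2*u) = (u - 2)*(u - 1)*(u + 3)*(u)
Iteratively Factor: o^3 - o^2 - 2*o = (o)*(o^2 - o - 2) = o*(o - 2)*(o + 1)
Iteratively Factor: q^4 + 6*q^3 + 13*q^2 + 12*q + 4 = (q + 2)*(q^3 + 4*q^2 + 5*q + 2) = (q + 1)*(q + 2)*(q^2 + 3*q + 2) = (q + 1)*(q + 2)^2*(q + 1)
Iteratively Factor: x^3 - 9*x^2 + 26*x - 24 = (x - 3)*(x^2 - 6*x + 8) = (x - 4)*(x - 3)*(x - 2)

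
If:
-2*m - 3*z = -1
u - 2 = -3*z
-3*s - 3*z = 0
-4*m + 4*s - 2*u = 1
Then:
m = -13/16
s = -7/8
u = -5/8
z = 7/8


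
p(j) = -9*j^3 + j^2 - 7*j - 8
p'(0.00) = -7.00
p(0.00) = -8.00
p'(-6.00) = -991.00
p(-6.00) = 2014.00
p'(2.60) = -184.32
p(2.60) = -177.62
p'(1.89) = -99.67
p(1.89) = -78.42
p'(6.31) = -1069.41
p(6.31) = -2273.51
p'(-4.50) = -562.75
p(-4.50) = 863.88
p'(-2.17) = -138.48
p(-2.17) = 103.86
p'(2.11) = -122.99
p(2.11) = -102.86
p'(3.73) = -375.19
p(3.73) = -487.25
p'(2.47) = -166.78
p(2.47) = -154.81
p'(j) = -27*j^2 + 2*j - 7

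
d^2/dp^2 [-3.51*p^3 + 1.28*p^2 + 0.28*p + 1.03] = 2.56 - 21.06*p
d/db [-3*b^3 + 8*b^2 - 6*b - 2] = -9*b^2 + 16*b - 6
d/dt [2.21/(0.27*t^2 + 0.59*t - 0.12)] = (-1.1934*t - 1.3039)/(0.27*t^2 + 0.59*t - 0.12)^2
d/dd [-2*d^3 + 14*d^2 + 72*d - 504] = -6*d^2 + 28*d + 72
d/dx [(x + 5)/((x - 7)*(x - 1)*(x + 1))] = 2*(-x^3 - 4*x^2 + 35*x + 6)/(x^6 - 14*x^5 + 47*x^4 + 28*x^3 - 97*x^2 - 14*x + 49)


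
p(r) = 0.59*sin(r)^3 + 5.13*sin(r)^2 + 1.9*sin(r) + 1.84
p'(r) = 1.77*sin(r)^2*cos(r) + 10.26*sin(r)*cos(r) + 1.9*cos(r)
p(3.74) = 2.29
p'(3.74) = 2.74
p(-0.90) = 3.22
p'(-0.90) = -3.14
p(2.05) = 7.98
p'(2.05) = -5.72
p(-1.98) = 3.96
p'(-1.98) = 2.40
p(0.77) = 5.85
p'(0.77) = 7.11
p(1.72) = 9.31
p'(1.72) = -2.05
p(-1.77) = 4.35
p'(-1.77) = 1.28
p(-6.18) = 2.09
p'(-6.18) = 2.96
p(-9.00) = 1.89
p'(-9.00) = 1.85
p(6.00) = 1.70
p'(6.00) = -0.80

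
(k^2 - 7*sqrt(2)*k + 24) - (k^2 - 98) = -7*sqrt(2)*k + 122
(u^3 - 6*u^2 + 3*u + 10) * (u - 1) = u^4 - 7*u^3 + 9*u^2 + 7*u - 10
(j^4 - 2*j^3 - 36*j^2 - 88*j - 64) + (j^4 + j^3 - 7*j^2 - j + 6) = 2*j^4 - j^3 - 43*j^2 - 89*j - 58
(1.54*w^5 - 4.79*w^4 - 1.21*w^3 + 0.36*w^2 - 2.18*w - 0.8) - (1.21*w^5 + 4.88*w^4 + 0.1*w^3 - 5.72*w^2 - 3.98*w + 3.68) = 0.33*w^5 - 9.67*w^4 - 1.31*w^3 + 6.08*w^2 + 1.8*w - 4.48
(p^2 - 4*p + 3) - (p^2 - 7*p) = 3*p + 3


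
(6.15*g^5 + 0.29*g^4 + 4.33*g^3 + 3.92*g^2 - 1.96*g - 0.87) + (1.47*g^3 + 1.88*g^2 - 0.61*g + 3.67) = 6.15*g^5 + 0.29*g^4 + 5.8*g^3 + 5.8*g^2 - 2.57*g + 2.8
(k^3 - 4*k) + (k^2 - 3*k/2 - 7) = k^3 + k^2 - 11*k/2 - 7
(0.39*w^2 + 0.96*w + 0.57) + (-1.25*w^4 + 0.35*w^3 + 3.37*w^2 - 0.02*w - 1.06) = -1.25*w^4 + 0.35*w^3 + 3.76*w^2 + 0.94*w - 0.49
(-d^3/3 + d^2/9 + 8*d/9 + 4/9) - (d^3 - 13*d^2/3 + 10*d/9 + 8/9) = -4*d^3/3 + 40*d^2/9 - 2*d/9 - 4/9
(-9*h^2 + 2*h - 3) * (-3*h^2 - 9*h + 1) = 27*h^4 + 75*h^3 - 18*h^2 + 29*h - 3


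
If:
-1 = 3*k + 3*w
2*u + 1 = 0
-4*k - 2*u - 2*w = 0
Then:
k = 5/6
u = -1/2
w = -7/6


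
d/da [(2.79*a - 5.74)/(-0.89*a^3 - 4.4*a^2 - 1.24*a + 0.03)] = (4.9662*a^3 - 3.0498*a^2 - 50.512*a - 7.0339)/(0.7921*a^6 + 7.832*a^5 + 21.5672*a^4 + 10.8586*a^3 + 1.2736*a^2 - 0.0744*a + 0.0009)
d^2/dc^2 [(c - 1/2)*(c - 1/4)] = 2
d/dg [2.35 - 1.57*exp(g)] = -1.57*exp(g)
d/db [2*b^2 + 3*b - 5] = 4*b + 3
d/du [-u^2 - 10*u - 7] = -2*u - 10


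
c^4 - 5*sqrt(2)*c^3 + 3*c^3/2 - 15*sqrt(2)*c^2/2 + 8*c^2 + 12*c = c*(c + 3/2)*(c - 4*sqrt(2))*(c - sqrt(2))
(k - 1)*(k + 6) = k^2 + 5*k - 6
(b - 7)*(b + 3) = b^2 - 4*b - 21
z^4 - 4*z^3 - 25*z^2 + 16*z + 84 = (z - 7)*(z - 2)*(z + 2)*(z + 3)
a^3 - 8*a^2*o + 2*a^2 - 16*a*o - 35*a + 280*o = (a - 5)*(a + 7)*(a - 8*o)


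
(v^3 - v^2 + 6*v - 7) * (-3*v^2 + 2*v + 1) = -3*v^5 + 5*v^4 - 19*v^3 + 32*v^2 - 8*v - 7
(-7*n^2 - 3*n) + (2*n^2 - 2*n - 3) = -5*n^2 - 5*n - 3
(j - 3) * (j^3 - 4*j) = j^4 - 3*j^3 - 4*j^2 + 12*j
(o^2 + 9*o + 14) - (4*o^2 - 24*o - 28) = -3*o^2 + 33*o + 42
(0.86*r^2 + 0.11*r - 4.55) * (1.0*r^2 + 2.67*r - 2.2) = 0.86*r^4 + 2.4062*r^3 - 6.1483*r^2 - 12.3905*r + 10.01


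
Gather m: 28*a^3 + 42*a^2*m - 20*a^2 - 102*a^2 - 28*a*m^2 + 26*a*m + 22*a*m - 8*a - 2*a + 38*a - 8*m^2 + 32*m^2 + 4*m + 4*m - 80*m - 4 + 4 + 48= 28*a^3 - 122*a^2 + 28*a + m^2*(24 - 28*a) + m*(42*a^2 + 48*a - 72) + 48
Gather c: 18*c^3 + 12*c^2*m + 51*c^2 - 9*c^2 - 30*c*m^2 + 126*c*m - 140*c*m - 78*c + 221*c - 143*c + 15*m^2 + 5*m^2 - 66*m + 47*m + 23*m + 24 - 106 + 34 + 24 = 18*c^3 + c^2*(12*m + 42) + c*(-30*m^2 - 14*m) + 20*m^2 + 4*m - 24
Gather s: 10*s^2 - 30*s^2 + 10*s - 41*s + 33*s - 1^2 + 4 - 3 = -20*s^2 + 2*s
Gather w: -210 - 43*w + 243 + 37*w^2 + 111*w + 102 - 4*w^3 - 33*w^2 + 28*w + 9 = -4*w^3 + 4*w^2 + 96*w + 144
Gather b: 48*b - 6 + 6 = 48*b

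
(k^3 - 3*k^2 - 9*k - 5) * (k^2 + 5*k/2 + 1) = k^5 - k^4/2 - 31*k^3/2 - 61*k^2/2 - 43*k/2 - 5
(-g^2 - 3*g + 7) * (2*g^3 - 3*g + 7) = -2*g^5 - 6*g^4 + 17*g^3 + 2*g^2 - 42*g + 49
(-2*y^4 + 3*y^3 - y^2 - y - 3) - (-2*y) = -2*y^4 + 3*y^3 - y^2 + y - 3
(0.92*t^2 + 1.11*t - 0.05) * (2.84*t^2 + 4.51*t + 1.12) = 2.6128*t^4 + 7.3016*t^3 + 5.8945*t^2 + 1.0177*t - 0.056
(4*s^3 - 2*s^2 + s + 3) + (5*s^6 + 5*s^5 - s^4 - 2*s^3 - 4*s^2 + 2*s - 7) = 5*s^6 + 5*s^5 - s^4 + 2*s^3 - 6*s^2 + 3*s - 4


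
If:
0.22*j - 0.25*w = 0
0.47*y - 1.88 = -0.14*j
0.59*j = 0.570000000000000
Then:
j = 0.97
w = 0.85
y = 3.71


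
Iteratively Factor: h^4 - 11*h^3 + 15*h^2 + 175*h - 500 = (h + 4)*(h^3 - 15*h^2 + 75*h - 125) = (h - 5)*(h + 4)*(h^2 - 10*h + 25) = (h - 5)^2*(h + 4)*(h - 5)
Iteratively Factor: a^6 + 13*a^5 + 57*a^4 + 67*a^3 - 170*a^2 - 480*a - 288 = (a + 4)*(a^5 + 9*a^4 + 21*a^3 - 17*a^2 - 102*a - 72) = (a + 1)*(a + 4)*(a^4 + 8*a^3 + 13*a^2 - 30*a - 72) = (a + 1)*(a + 3)*(a + 4)*(a^3 + 5*a^2 - 2*a - 24) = (a + 1)*(a + 3)*(a + 4)^2*(a^2 + a - 6) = (a - 2)*(a + 1)*(a + 3)*(a + 4)^2*(a + 3)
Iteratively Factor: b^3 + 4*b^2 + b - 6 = (b - 1)*(b^2 + 5*b + 6) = (b - 1)*(b + 3)*(b + 2)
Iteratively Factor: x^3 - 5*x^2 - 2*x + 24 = (x - 3)*(x^2 - 2*x - 8) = (x - 4)*(x - 3)*(x + 2)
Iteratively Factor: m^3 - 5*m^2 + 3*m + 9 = (m - 3)*(m^2 - 2*m - 3) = (m - 3)^2*(m + 1)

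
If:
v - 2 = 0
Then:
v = 2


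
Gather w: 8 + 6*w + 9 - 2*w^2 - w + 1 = -2*w^2 + 5*w + 18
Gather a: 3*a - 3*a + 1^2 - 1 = 0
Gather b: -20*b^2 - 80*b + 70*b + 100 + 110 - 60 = -20*b^2 - 10*b + 150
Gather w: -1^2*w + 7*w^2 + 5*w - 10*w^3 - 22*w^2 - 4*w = -10*w^3 - 15*w^2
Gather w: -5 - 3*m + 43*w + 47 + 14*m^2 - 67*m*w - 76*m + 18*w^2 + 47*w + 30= 14*m^2 - 79*m + 18*w^2 + w*(90 - 67*m) + 72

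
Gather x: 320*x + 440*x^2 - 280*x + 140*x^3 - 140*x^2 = 140*x^3 + 300*x^2 + 40*x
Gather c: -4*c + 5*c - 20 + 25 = c + 5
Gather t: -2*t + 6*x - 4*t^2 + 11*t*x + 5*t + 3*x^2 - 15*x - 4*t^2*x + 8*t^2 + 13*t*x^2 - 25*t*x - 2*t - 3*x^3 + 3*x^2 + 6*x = t^2*(4 - 4*x) + t*(13*x^2 - 14*x + 1) - 3*x^3 + 6*x^2 - 3*x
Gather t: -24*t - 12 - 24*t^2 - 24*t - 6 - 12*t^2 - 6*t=-36*t^2 - 54*t - 18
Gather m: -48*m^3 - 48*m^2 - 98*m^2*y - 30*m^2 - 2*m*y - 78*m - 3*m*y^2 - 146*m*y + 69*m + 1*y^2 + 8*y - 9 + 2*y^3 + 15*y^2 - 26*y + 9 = -48*m^3 + m^2*(-98*y - 78) + m*(-3*y^2 - 148*y - 9) + 2*y^3 + 16*y^2 - 18*y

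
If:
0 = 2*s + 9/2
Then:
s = -9/4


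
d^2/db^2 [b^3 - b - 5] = 6*b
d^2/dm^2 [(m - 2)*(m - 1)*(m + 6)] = 6*m + 6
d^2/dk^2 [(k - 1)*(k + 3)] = 2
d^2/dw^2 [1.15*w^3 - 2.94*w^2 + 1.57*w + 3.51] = 6.9*w - 5.88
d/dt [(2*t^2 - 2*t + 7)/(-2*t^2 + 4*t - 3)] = 2*(2*t^2 + 8*t - 11)/(4*t^4 - 16*t^3 + 28*t^2 - 24*t + 9)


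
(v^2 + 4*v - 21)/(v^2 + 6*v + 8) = (v^2 + 4*v - 21)/(v^2 + 6*v + 8)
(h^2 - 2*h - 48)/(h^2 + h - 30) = (h - 8)/(h - 5)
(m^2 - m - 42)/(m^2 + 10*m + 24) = (m - 7)/(m + 4)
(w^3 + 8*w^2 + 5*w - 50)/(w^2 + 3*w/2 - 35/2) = 2*(w^2 + 3*w - 10)/(2*w - 7)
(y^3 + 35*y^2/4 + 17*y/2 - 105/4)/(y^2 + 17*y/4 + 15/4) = (4*y^2 + 23*y - 35)/(4*y + 5)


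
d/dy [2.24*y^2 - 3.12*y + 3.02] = 4.48*y - 3.12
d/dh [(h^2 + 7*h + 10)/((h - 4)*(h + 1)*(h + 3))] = (-h^4 - 14*h^3 - 43*h^2 - 24*h + 46)/(h^6 - 26*h^4 - 24*h^3 + 169*h^2 + 312*h + 144)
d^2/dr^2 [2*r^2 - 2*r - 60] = 4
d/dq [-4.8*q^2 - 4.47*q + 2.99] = -9.6*q - 4.47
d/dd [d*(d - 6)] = 2*d - 6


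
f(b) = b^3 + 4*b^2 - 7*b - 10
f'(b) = 3*b^2 + 8*b - 7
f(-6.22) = -52.35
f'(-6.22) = 59.31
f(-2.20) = 14.11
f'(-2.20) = -10.08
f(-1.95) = 11.45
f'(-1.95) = -11.19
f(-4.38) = 13.37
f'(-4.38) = 15.51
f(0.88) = -12.38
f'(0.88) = 2.36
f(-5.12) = -3.52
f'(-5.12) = 30.68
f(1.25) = -10.55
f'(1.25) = 7.69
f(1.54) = -7.64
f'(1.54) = 12.43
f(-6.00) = -40.00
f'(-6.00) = 53.00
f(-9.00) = -352.00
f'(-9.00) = 164.00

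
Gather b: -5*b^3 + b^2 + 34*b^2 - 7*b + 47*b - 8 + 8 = -5*b^3 + 35*b^2 + 40*b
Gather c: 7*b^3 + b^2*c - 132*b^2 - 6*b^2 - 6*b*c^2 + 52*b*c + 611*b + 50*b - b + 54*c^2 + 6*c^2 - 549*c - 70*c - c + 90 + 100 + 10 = 7*b^3 - 138*b^2 + 660*b + c^2*(60 - 6*b) + c*(b^2 + 52*b - 620) + 200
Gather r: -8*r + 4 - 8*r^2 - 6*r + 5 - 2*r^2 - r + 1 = -10*r^2 - 15*r + 10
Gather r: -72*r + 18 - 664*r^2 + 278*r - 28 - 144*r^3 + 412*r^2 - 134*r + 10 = -144*r^3 - 252*r^2 + 72*r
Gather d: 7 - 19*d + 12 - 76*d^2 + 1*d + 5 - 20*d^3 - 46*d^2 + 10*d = -20*d^3 - 122*d^2 - 8*d + 24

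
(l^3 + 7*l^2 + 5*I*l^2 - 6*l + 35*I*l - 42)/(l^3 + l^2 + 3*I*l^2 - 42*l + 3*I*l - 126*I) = (l + 2*I)/(l - 6)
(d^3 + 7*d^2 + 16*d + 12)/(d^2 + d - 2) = (d^2 + 5*d + 6)/(d - 1)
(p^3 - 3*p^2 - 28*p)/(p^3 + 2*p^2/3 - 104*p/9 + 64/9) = 9*p*(p - 7)/(9*p^2 - 30*p + 16)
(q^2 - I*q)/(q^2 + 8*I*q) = (q - I)/(q + 8*I)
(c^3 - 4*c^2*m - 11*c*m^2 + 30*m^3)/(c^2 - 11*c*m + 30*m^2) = (c^2 + c*m - 6*m^2)/(c - 6*m)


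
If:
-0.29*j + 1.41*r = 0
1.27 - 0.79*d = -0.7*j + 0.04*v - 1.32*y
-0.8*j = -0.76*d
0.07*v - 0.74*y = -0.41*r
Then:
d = 11.324287340299*y + 16.0307188623023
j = 10.7580729732841*y + 15.2291829191871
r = 2.21265330656197*y + 3.13224329543565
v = -2.38839793843439*y - 18.3459964446945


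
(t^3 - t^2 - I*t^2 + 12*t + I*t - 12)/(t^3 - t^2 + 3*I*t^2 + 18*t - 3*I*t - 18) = (t^2 - I*t + 12)/(t^2 + 3*I*t + 18)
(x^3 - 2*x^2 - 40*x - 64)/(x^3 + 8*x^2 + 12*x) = (x^2 - 4*x - 32)/(x*(x + 6))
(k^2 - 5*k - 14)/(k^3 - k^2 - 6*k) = (k - 7)/(k*(k - 3))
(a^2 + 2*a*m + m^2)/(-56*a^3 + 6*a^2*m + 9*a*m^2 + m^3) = (a^2 + 2*a*m + m^2)/(-56*a^3 + 6*a^2*m + 9*a*m^2 + m^3)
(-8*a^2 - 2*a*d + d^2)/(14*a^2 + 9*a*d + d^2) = (-4*a + d)/(7*a + d)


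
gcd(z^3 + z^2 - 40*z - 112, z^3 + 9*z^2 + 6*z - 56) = z + 4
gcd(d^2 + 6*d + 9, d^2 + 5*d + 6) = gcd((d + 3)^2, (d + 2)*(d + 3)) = d + 3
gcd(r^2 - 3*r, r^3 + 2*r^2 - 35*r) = r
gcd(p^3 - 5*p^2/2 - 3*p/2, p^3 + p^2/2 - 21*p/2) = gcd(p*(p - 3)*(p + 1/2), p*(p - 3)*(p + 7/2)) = p^2 - 3*p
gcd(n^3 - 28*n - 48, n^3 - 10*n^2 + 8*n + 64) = n + 2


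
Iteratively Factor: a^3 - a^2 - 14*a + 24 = (a - 3)*(a^2 + 2*a - 8) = (a - 3)*(a + 4)*(a - 2)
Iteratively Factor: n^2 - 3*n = (n - 3)*(n)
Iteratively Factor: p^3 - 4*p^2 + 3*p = (p - 1)*(p^2 - 3*p) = p*(p - 1)*(p - 3)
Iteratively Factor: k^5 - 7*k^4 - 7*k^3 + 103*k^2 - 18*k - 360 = (k + 3)*(k^4 - 10*k^3 + 23*k^2 + 34*k - 120) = (k - 4)*(k + 3)*(k^3 - 6*k^2 - k + 30) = (k - 5)*(k - 4)*(k + 3)*(k^2 - k - 6) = (k - 5)*(k - 4)*(k - 3)*(k + 3)*(k + 2)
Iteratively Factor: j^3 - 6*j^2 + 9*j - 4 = (j - 1)*(j^2 - 5*j + 4) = (j - 1)^2*(j - 4)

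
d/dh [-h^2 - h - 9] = -2*h - 1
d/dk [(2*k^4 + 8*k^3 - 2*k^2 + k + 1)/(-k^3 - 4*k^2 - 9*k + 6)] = (-2*k^6 - 16*k^5 - 88*k^4 - 94*k^3 + 169*k^2 - 16*k + 15)/(k^6 + 8*k^5 + 34*k^4 + 60*k^3 + 33*k^2 - 108*k + 36)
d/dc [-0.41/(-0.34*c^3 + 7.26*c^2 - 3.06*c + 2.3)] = (-0.4182*c^2 + 5.9532*c - 1.2546)/(0.34*c^3 - 7.26*c^2 + 3.06*c - 2.3)^2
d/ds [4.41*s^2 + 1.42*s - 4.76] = 8.82*s + 1.42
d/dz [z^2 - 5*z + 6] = 2*z - 5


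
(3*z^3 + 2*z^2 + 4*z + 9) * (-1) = -3*z^3 - 2*z^2 - 4*z - 9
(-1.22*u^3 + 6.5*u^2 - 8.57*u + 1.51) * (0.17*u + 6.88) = -0.2074*u^4 - 7.2886*u^3 + 43.2631*u^2 - 58.7049*u + 10.3888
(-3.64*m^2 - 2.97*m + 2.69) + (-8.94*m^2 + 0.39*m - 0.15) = -12.58*m^2 - 2.58*m + 2.54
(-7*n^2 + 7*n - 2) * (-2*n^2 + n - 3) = 14*n^4 - 21*n^3 + 32*n^2 - 23*n + 6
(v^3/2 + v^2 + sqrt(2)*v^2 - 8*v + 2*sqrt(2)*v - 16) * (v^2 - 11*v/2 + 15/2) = v^5/2 - 7*v^4/4 + sqrt(2)*v^4 - 39*v^3/4 - 7*sqrt(2)*v^3/2 - 7*sqrt(2)*v^2/2 + 71*v^2/2 + 15*sqrt(2)*v + 28*v - 120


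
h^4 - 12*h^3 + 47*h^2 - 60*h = h*(h - 5)*(h - 4)*(h - 3)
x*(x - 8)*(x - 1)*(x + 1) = x^4 - 8*x^3 - x^2 + 8*x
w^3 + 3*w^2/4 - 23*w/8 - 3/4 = (w - 3/2)*(w + 1/4)*(w + 2)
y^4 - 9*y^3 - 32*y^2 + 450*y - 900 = (y - 6)*(y - 3)*(y - 5*sqrt(2))*(y + 5*sqrt(2))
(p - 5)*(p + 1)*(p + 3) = p^3 - p^2 - 17*p - 15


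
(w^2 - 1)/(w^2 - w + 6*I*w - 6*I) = (w + 1)/(w + 6*I)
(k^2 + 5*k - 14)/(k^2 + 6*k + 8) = (k^2 + 5*k - 14)/(k^2 + 6*k + 8)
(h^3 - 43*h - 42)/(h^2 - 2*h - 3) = (h^2 - h - 42)/(h - 3)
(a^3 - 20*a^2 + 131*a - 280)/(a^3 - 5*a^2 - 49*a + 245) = (a - 8)/(a + 7)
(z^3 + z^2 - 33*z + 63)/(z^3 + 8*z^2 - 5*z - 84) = (z - 3)/(z + 4)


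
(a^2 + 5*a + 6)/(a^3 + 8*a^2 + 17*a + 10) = (a + 3)/(a^2 + 6*a + 5)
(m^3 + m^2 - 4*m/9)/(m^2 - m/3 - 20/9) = m*(3*m - 1)/(3*m - 5)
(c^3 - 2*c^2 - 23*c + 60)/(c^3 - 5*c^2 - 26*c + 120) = (c - 3)/(c - 6)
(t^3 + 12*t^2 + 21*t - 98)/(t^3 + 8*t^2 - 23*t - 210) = (t^2 + 5*t - 14)/(t^2 + t - 30)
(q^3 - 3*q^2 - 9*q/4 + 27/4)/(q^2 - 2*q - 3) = (q^2 - 9/4)/(q + 1)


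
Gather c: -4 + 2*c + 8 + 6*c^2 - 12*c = 6*c^2 - 10*c + 4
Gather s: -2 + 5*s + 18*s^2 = 18*s^2 + 5*s - 2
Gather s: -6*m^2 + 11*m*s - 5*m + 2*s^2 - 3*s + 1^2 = -6*m^2 - 5*m + 2*s^2 + s*(11*m - 3) + 1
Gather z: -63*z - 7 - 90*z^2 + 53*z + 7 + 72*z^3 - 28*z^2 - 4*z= 72*z^3 - 118*z^2 - 14*z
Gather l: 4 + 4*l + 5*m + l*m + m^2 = l*(m + 4) + m^2 + 5*m + 4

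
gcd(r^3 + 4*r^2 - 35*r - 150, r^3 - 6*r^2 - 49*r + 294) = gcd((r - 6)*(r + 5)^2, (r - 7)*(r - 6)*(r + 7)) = r - 6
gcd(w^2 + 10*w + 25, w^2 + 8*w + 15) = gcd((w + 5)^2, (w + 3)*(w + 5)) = w + 5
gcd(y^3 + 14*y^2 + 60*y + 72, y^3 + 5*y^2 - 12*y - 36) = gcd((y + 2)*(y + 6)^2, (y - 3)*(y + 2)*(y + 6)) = y^2 + 8*y + 12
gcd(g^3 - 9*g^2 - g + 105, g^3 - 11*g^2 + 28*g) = g - 7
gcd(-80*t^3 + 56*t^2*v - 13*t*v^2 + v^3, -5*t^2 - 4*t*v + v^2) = 5*t - v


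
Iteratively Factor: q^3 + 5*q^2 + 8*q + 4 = (q + 2)*(q^2 + 3*q + 2) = (q + 2)^2*(q + 1)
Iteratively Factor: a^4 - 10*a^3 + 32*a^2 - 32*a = (a - 4)*(a^3 - 6*a^2 + 8*a) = a*(a - 4)*(a^2 - 6*a + 8) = a*(a - 4)^2*(a - 2)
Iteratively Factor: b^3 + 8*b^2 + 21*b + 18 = (b + 2)*(b^2 + 6*b + 9) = (b + 2)*(b + 3)*(b + 3)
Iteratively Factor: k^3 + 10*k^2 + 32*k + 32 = (k + 4)*(k^2 + 6*k + 8) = (k + 2)*(k + 4)*(k + 4)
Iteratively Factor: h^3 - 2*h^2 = (h)*(h^2 - 2*h) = h^2*(h - 2)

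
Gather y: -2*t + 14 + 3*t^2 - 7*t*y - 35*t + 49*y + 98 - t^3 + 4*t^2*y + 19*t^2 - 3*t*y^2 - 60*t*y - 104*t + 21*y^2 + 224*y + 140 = -t^3 + 22*t^2 - 141*t + y^2*(21 - 3*t) + y*(4*t^2 - 67*t + 273) + 252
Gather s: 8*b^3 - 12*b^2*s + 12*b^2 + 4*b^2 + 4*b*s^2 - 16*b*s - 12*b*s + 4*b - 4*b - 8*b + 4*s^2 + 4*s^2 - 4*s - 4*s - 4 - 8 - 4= 8*b^3 + 16*b^2 - 8*b + s^2*(4*b + 8) + s*(-12*b^2 - 28*b - 8) - 16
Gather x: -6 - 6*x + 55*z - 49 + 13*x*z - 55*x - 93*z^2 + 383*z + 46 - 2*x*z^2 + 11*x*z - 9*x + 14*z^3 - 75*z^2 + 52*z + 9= x*(-2*z^2 + 24*z - 70) + 14*z^3 - 168*z^2 + 490*z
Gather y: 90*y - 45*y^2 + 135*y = -45*y^2 + 225*y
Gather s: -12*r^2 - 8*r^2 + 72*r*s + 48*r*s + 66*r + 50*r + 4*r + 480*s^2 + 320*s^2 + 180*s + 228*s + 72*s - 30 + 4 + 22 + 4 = -20*r^2 + 120*r + 800*s^2 + s*(120*r + 480)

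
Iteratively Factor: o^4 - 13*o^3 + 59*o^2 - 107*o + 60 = (o - 5)*(o^3 - 8*o^2 + 19*o - 12) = (o - 5)*(o - 4)*(o^2 - 4*o + 3) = (o - 5)*(o - 4)*(o - 3)*(o - 1)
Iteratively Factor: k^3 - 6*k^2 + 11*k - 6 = (k - 3)*(k^2 - 3*k + 2) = (k - 3)*(k - 1)*(k - 2)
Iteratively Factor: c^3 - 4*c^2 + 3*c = (c - 3)*(c^2 - c) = c*(c - 3)*(c - 1)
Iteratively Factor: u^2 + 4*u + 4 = (u + 2)*(u + 2)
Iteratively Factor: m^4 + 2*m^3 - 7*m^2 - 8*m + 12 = (m + 3)*(m^3 - m^2 - 4*m + 4) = (m - 2)*(m + 3)*(m^2 + m - 2) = (m - 2)*(m + 2)*(m + 3)*(m - 1)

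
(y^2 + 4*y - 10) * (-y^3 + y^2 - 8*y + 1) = -y^5 - 3*y^4 + 6*y^3 - 41*y^2 + 84*y - 10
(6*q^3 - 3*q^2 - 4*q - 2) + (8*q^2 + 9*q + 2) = 6*q^3 + 5*q^2 + 5*q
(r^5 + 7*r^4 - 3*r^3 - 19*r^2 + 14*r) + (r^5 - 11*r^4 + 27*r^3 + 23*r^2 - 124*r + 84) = 2*r^5 - 4*r^4 + 24*r^3 + 4*r^2 - 110*r + 84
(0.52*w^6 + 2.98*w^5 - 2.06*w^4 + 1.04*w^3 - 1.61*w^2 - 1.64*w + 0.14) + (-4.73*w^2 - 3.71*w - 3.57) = 0.52*w^6 + 2.98*w^5 - 2.06*w^4 + 1.04*w^3 - 6.34*w^2 - 5.35*w - 3.43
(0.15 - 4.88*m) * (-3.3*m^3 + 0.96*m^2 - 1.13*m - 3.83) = 16.104*m^4 - 5.1798*m^3 + 5.6584*m^2 + 18.5209*m - 0.5745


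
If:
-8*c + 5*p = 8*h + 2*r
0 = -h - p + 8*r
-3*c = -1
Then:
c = 1/3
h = 38*r/13 - 8/39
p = 66*r/13 + 8/39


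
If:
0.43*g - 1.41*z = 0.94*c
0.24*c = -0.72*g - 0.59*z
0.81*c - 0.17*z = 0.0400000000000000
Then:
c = 0.04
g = 0.01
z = -0.03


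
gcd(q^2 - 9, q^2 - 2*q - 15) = q + 3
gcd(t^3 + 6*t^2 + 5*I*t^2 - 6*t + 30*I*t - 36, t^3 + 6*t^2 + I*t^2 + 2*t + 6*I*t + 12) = t^2 + t*(6 + 2*I) + 12*I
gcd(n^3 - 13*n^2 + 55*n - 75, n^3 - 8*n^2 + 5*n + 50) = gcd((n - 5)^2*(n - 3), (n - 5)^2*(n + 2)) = n^2 - 10*n + 25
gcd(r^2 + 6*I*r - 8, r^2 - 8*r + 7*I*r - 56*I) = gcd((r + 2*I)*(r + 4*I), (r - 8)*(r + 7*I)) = 1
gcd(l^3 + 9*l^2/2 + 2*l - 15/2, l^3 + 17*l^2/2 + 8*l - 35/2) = l^2 + 3*l/2 - 5/2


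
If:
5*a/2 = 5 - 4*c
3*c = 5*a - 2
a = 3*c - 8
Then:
No Solution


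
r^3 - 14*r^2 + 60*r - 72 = (r - 6)^2*(r - 2)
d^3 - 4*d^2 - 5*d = d*(d - 5)*(d + 1)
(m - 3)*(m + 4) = m^2 + m - 12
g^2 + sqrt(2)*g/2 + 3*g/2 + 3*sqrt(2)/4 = (g + 3/2)*(g + sqrt(2)/2)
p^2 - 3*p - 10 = (p - 5)*(p + 2)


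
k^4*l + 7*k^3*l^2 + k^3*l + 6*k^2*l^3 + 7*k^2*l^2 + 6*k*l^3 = k*(k + l)*(k + 6*l)*(k*l + l)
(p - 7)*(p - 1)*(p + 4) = p^3 - 4*p^2 - 25*p + 28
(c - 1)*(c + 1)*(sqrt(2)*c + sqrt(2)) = sqrt(2)*c^3 + sqrt(2)*c^2 - sqrt(2)*c - sqrt(2)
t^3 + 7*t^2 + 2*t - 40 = (t - 2)*(t + 4)*(t + 5)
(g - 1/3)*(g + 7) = g^2 + 20*g/3 - 7/3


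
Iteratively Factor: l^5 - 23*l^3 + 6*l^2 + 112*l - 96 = (l + 4)*(l^4 - 4*l^3 - 7*l^2 + 34*l - 24) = (l + 3)*(l + 4)*(l^3 - 7*l^2 + 14*l - 8) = (l - 1)*(l + 3)*(l + 4)*(l^2 - 6*l + 8) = (l - 4)*(l - 1)*(l + 3)*(l + 4)*(l - 2)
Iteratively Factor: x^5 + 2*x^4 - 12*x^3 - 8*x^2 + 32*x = (x + 2)*(x^4 - 12*x^2 + 16*x) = (x + 2)*(x + 4)*(x^3 - 4*x^2 + 4*x) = (x - 2)*(x + 2)*(x + 4)*(x^2 - 2*x) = x*(x - 2)*(x + 2)*(x + 4)*(x - 2)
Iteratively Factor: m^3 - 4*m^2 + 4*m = (m - 2)*(m^2 - 2*m) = (m - 2)^2*(m)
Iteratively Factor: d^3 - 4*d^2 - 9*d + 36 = (d + 3)*(d^2 - 7*d + 12) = (d - 3)*(d + 3)*(d - 4)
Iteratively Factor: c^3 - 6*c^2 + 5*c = (c)*(c^2 - 6*c + 5) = c*(c - 1)*(c - 5)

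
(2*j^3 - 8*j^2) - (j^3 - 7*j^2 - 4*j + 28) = j^3 - j^2 + 4*j - 28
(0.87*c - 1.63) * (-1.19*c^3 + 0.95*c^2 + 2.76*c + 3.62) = -1.0353*c^4 + 2.7662*c^3 + 0.8527*c^2 - 1.3494*c - 5.9006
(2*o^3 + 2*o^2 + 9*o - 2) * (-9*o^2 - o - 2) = -18*o^5 - 20*o^4 - 87*o^3 + 5*o^2 - 16*o + 4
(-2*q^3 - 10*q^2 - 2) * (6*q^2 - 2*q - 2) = -12*q^5 - 56*q^4 + 24*q^3 + 8*q^2 + 4*q + 4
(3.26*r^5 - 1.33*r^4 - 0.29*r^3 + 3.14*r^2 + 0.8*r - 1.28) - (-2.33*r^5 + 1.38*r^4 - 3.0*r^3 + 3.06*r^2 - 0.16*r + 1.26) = 5.59*r^5 - 2.71*r^4 + 2.71*r^3 + 0.0800000000000001*r^2 + 0.96*r - 2.54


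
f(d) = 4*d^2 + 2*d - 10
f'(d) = 8*d + 2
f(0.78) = -6.01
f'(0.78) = 8.24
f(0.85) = -5.41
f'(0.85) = 8.80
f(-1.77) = -1.01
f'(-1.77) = -12.16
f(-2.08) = 3.15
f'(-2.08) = -14.64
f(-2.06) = 2.85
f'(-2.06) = -14.48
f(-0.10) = -10.16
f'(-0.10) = 1.20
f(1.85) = 7.39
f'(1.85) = 16.80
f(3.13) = 35.45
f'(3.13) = 27.04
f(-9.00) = 296.00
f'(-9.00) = -70.00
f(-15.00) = 860.00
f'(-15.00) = -118.00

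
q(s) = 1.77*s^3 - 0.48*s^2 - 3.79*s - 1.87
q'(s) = 5.31*s^2 - 0.96*s - 3.79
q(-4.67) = -174.91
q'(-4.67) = 116.50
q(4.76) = 160.11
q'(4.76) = 111.95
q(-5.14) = -235.43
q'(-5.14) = 141.43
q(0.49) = -3.63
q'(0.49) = -2.99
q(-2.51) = -23.37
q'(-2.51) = 32.07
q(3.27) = 42.49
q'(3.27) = 49.85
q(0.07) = -2.14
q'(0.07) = -3.83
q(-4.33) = -138.15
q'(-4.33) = 99.92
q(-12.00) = -3084.07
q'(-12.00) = 772.37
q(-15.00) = -6026.77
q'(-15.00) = 1205.36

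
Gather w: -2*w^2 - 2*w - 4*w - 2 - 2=-2*w^2 - 6*w - 4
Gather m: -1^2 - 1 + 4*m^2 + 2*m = 4*m^2 + 2*m - 2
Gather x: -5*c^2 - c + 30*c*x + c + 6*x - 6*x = -5*c^2 + 30*c*x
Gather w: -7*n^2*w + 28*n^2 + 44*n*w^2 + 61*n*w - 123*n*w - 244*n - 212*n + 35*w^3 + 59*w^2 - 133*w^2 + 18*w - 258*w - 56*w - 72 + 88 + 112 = 28*n^2 - 456*n + 35*w^3 + w^2*(44*n - 74) + w*(-7*n^2 - 62*n - 296) + 128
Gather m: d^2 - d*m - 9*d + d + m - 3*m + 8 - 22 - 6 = d^2 - 8*d + m*(-d - 2) - 20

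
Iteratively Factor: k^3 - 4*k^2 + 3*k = (k)*(k^2 - 4*k + 3) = k*(k - 1)*(k - 3)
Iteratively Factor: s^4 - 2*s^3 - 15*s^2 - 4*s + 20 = (s + 2)*(s^3 - 4*s^2 - 7*s + 10) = (s - 5)*(s + 2)*(s^2 + s - 2) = (s - 5)*(s + 2)^2*(s - 1)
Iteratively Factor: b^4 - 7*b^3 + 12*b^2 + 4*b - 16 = (b - 4)*(b^3 - 3*b^2 + 4) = (b - 4)*(b - 2)*(b^2 - b - 2) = (b - 4)*(b - 2)*(b + 1)*(b - 2)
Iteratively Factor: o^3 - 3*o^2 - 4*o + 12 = (o - 3)*(o^2 - 4) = (o - 3)*(o - 2)*(o + 2)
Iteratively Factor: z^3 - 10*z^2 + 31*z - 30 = (z - 3)*(z^2 - 7*z + 10) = (z - 5)*(z - 3)*(z - 2)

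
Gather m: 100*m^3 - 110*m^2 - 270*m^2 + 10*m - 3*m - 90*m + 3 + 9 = 100*m^3 - 380*m^2 - 83*m + 12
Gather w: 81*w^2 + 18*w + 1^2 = 81*w^2 + 18*w + 1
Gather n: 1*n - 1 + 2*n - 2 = 3*n - 3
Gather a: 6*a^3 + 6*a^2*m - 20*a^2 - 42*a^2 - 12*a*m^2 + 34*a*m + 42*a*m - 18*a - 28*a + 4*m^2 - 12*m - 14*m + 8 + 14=6*a^3 + a^2*(6*m - 62) + a*(-12*m^2 + 76*m - 46) + 4*m^2 - 26*m + 22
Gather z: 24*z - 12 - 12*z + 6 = 12*z - 6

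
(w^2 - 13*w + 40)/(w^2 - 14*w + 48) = (w - 5)/(w - 6)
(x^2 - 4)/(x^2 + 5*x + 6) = (x - 2)/(x + 3)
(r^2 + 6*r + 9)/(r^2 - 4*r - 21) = (r + 3)/(r - 7)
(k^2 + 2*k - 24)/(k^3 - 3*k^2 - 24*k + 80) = (k + 6)/(k^2 + k - 20)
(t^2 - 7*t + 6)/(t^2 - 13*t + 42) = (t - 1)/(t - 7)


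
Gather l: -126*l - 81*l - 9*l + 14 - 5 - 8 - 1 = -216*l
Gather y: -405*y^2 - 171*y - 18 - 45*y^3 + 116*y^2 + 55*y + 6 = -45*y^3 - 289*y^2 - 116*y - 12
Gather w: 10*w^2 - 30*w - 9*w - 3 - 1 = 10*w^2 - 39*w - 4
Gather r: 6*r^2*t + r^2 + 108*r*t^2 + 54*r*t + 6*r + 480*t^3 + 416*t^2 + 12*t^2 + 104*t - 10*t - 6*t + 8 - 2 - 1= r^2*(6*t + 1) + r*(108*t^2 + 54*t + 6) + 480*t^3 + 428*t^2 + 88*t + 5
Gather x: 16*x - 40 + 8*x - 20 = 24*x - 60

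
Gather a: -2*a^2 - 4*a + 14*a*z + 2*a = -2*a^2 + a*(14*z - 2)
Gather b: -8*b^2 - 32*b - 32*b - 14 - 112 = -8*b^2 - 64*b - 126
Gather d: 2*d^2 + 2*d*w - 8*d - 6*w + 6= 2*d^2 + d*(2*w - 8) - 6*w + 6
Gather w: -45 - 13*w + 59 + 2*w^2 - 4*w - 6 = 2*w^2 - 17*w + 8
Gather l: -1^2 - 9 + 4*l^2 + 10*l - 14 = 4*l^2 + 10*l - 24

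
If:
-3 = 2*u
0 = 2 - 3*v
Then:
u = -3/2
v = 2/3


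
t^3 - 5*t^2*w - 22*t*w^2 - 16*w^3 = (t - 8*w)*(t + w)*(t + 2*w)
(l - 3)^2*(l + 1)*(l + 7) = l^4 + 2*l^3 - 32*l^2 + 30*l + 63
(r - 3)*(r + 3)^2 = r^3 + 3*r^2 - 9*r - 27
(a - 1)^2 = a^2 - 2*a + 1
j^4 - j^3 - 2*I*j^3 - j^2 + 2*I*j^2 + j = j*(j - 1)*(j - I)^2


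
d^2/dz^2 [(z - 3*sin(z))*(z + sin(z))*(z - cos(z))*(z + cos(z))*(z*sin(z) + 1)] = -z^5*sin(z) + 8*z^4*sin(z)^2 + 10*z^4*cos(z) - 4*z^4 + 18*z^3*sin(z)^3 - 32*z^3*sin(z)*cos(z) + 11*z^3*sin(z) + 32*z^2*sin(z)^4 - 36*z^2*sin(z)^2*cos(z) - 48*z^2*sin(z)^2 - 18*z^2*cos(z) + 12*z^2 + 75*z*sin(z)^5 - 32*z*sin(z)^3*cos(z) - 81*z*sin(z)^3 - 14*z*sin(z) - 30*sin(z)^4*cos(z) + 44*sin(z)^4 + 6*sin(z)^2*cos(z) - 48*sin(z)^2 + 4*cos(z) + 4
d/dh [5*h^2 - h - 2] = 10*h - 1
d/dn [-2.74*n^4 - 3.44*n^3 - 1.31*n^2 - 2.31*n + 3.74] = -10.96*n^3 - 10.32*n^2 - 2.62*n - 2.31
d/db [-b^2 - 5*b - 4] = -2*b - 5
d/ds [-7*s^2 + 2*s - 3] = 2 - 14*s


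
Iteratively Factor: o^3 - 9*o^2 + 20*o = (o)*(o^2 - 9*o + 20) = o*(o - 5)*(o - 4)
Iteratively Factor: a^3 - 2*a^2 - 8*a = (a - 4)*(a^2 + 2*a) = a*(a - 4)*(a + 2)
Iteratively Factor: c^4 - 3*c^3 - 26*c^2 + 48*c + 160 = (c + 4)*(c^3 - 7*c^2 + 2*c + 40) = (c - 5)*(c + 4)*(c^2 - 2*c - 8) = (c - 5)*(c - 4)*(c + 4)*(c + 2)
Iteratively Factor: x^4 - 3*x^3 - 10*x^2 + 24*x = (x - 4)*(x^3 + x^2 - 6*x) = (x - 4)*(x + 3)*(x^2 - 2*x) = (x - 4)*(x - 2)*(x + 3)*(x)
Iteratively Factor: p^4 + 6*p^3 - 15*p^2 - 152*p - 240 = (p + 4)*(p^3 + 2*p^2 - 23*p - 60) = (p + 4)^2*(p^2 - 2*p - 15) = (p + 3)*(p + 4)^2*(p - 5)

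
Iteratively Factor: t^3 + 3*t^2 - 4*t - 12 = (t + 3)*(t^2 - 4) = (t + 2)*(t + 3)*(t - 2)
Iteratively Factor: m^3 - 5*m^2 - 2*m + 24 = (m + 2)*(m^2 - 7*m + 12) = (m - 3)*(m + 2)*(m - 4)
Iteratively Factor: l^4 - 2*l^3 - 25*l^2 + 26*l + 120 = (l - 5)*(l^3 + 3*l^2 - 10*l - 24) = (l - 5)*(l - 3)*(l^2 + 6*l + 8) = (l - 5)*(l - 3)*(l + 4)*(l + 2)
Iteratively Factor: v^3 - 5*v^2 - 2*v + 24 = (v - 4)*(v^2 - v - 6) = (v - 4)*(v - 3)*(v + 2)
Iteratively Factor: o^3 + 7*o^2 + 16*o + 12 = (o + 2)*(o^2 + 5*o + 6) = (o + 2)^2*(o + 3)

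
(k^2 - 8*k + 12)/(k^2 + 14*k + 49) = (k^2 - 8*k + 12)/(k^2 + 14*k + 49)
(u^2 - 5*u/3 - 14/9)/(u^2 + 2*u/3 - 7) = (u + 2/3)/(u + 3)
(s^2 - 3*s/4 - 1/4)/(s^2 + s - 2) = (s + 1/4)/(s + 2)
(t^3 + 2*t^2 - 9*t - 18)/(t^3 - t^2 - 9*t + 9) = (t + 2)/(t - 1)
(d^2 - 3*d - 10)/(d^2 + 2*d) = (d - 5)/d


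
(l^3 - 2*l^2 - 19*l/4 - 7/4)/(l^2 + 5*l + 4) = (l^2 - 3*l - 7/4)/(l + 4)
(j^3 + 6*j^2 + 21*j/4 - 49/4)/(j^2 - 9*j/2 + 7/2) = (4*j^2 + 28*j + 49)/(2*(2*j - 7))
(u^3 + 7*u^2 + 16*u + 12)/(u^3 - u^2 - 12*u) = (u^2 + 4*u + 4)/(u*(u - 4))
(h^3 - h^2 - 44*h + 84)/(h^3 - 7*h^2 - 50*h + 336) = (h - 2)/(h - 8)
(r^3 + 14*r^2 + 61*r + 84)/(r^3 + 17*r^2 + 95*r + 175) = (r^2 + 7*r + 12)/(r^2 + 10*r + 25)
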